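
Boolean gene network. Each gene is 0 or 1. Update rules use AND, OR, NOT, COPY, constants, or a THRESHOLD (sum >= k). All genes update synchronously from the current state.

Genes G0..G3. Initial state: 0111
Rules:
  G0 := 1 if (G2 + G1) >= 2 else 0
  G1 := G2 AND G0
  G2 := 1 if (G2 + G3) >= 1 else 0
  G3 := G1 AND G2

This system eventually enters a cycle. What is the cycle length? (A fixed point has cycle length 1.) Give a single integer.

Answer: 2

Derivation:
Step 0: 0111
Step 1: G0=(1+1>=2)=1 G1=G2&G0=1&0=0 G2=(1+1>=1)=1 G3=G1&G2=1&1=1 -> 1011
Step 2: G0=(1+0>=2)=0 G1=G2&G0=1&1=1 G2=(1+1>=1)=1 G3=G1&G2=0&1=0 -> 0110
Step 3: G0=(1+1>=2)=1 G1=G2&G0=1&0=0 G2=(1+0>=1)=1 G3=G1&G2=1&1=1 -> 1011
State from step 3 equals state from step 1 -> cycle length 2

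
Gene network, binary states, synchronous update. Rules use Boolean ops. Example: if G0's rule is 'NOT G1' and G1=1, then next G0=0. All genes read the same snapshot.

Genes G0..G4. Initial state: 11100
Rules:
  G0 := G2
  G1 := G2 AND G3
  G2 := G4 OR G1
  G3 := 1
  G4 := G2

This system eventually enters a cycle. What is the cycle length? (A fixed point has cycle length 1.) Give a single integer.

Answer: 1

Derivation:
Step 0: 11100
Step 1: G0=G2=1 G1=G2&G3=1&0=0 G2=G4|G1=0|1=1 G3=1(const) G4=G2=1 -> 10111
Step 2: G0=G2=1 G1=G2&G3=1&1=1 G2=G4|G1=1|0=1 G3=1(const) G4=G2=1 -> 11111
Step 3: G0=G2=1 G1=G2&G3=1&1=1 G2=G4|G1=1|1=1 G3=1(const) G4=G2=1 -> 11111
State from step 3 equals state from step 2 -> cycle length 1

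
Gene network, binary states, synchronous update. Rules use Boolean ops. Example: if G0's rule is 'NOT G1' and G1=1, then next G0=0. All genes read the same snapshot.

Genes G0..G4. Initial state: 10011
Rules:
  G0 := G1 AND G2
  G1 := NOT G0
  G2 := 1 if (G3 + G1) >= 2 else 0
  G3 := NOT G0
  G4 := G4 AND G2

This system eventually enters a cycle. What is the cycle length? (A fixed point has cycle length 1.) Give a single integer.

Answer: 5

Derivation:
Step 0: 10011
Step 1: G0=G1&G2=0&0=0 G1=NOT G0=NOT 1=0 G2=(1+0>=2)=0 G3=NOT G0=NOT 1=0 G4=G4&G2=1&0=0 -> 00000
Step 2: G0=G1&G2=0&0=0 G1=NOT G0=NOT 0=1 G2=(0+0>=2)=0 G3=NOT G0=NOT 0=1 G4=G4&G2=0&0=0 -> 01010
Step 3: G0=G1&G2=1&0=0 G1=NOT G0=NOT 0=1 G2=(1+1>=2)=1 G3=NOT G0=NOT 0=1 G4=G4&G2=0&0=0 -> 01110
Step 4: G0=G1&G2=1&1=1 G1=NOT G0=NOT 0=1 G2=(1+1>=2)=1 G3=NOT G0=NOT 0=1 G4=G4&G2=0&1=0 -> 11110
Step 5: G0=G1&G2=1&1=1 G1=NOT G0=NOT 1=0 G2=(1+1>=2)=1 G3=NOT G0=NOT 1=0 G4=G4&G2=0&1=0 -> 10100
Step 6: G0=G1&G2=0&1=0 G1=NOT G0=NOT 1=0 G2=(0+0>=2)=0 G3=NOT G0=NOT 1=0 G4=G4&G2=0&1=0 -> 00000
State from step 6 equals state from step 1 -> cycle length 5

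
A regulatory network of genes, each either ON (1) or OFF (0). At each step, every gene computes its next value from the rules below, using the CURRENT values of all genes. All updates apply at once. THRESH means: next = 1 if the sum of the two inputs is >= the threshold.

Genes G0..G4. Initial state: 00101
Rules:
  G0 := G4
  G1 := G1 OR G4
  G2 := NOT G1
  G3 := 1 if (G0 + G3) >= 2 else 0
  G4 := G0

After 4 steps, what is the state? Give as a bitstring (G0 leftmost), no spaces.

Step 1: G0=G4=1 G1=G1|G4=0|1=1 G2=NOT G1=NOT 0=1 G3=(0+0>=2)=0 G4=G0=0 -> 11100
Step 2: G0=G4=0 G1=G1|G4=1|0=1 G2=NOT G1=NOT 1=0 G3=(1+0>=2)=0 G4=G0=1 -> 01001
Step 3: G0=G4=1 G1=G1|G4=1|1=1 G2=NOT G1=NOT 1=0 G3=(0+0>=2)=0 G4=G0=0 -> 11000
Step 4: G0=G4=0 G1=G1|G4=1|0=1 G2=NOT G1=NOT 1=0 G3=(1+0>=2)=0 G4=G0=1 -> 01001

01001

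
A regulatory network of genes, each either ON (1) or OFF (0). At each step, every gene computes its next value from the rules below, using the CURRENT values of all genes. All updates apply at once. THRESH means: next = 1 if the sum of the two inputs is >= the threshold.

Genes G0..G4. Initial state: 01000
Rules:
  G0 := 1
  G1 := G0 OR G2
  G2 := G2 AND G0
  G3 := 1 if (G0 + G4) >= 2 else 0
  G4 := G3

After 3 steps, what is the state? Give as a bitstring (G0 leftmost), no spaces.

Step 1: G0=1(const) G1=G0|G2=0|0=0 G2=G2&G0=0&0=0 G3=(0+0>=2)=0 G4=G3=0 -> 10000
Step 2: G0=1(const) G1=G0|G2=1|0=1 G2=G2&G0=0&1=0 G3=(1+0>=2)=0 G4=G3=0 -> 11000
Step 3: G0=1(const) G1=G0|G2=1|0=1 G2=G2&G0=0&1=0 G3=(1+0>=2)=0 G4=G3=0 -> 11000

11000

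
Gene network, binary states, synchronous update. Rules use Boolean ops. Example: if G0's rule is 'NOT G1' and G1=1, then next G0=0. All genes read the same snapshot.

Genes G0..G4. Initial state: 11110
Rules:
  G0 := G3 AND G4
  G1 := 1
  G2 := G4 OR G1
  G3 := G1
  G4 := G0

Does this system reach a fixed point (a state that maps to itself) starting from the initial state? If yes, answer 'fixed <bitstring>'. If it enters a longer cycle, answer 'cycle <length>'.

Answer: cycle 2

Derivation:
Step 0: 11110
Step 1: G0=G3&G4=1&0=0 G1=1(const) G2=G4|G1=0|1=1 G3=G1=1 G4=G0=1 -> 01111
Step 2: G0=G3&G4=1&1=1 G1=1(const) G2=G4|G1=1|1=1 G3=G1=1 G4=G0=0 -> 11110
Cycle of length 2 starting at step 0 -> no fixed point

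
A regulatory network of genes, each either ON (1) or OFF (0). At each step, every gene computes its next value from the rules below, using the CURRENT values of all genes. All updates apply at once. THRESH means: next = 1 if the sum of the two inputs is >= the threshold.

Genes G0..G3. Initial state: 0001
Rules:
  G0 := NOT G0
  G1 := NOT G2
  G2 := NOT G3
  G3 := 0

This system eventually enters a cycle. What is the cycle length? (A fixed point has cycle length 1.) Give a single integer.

Answer: 2

Derivation:
Step 0: 0001
Step 1: G0=NOT G0=NOT 0=1 G1=NOT G2=NOT 0=1 G2=NOT G3=NOT 1=0 G3=0(const) -> 1100
Step 2: G0=NOT G0=NOT 1=0 G1=NOT G2=NOT 0=1 G2=NOT G3=NOT 0=1 G3=0(const) -> 0110
Step 3: G0=NOT G0=NOT 0=1 G1=NOT G2=NOT 1=0 G2=NOT G3=NOT 0=1 G3=0(const) -> 1010
Step 4: G0=NOT G0=NOT 1=0 G1=NOT G2=NOT 1=0 G2=NOT G3=NOT 0=1 G3=0(const) -> 0010
Step 5: G0=NOT G0=NOT 0=1 G1=NOT G2=NOT 1=0 G2=NOT G3=NOT 0=1 G3=0(const) -> 1010
State from step 5 equals state from step 3 -> cycle length 2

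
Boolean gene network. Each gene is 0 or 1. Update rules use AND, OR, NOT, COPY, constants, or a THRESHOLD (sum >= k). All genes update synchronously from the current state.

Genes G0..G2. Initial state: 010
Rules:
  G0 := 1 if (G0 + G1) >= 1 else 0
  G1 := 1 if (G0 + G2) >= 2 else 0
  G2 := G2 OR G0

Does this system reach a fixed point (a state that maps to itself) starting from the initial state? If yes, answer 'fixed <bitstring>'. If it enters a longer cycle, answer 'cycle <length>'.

Step 0: 010
Step 1: G0=(0+1>=1)=1 G1=(0+0>=2)=0 G2=G2|G0=0|0=0 -> 100
Step 2: G0=(1+0>=1)=1 G1=(1+0>=2)=0 G2=G2|G0=0|1=1 -> 101
Step 3: G0=(1+0>=1)=1 G1=(1+1>=2)=1 G2=G2|G0=1|1=1 -> 111
Step 4: G0=(1+1>=1)=1 G1=(1+1>=2)=1 G2=G2|G0=1|1=1 -> 111
Fixed point reached at step 3: 111

Answer: fixed 111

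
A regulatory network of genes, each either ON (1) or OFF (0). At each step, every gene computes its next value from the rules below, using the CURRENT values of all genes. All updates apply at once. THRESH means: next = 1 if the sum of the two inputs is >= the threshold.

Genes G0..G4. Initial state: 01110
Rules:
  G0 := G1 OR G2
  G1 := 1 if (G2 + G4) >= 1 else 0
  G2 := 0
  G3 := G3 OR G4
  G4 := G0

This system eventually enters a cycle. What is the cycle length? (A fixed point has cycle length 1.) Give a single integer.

Step 0: 01110
Step 1: G0=G1|G2=1|1=1 G1=(1+0>=1)=1 G2=0(const) G3=G3|G4=1|0=1 G4=G0=0 -> 11010
Step 2: G0=G1|G2=1|0=1 G1=(0+0>=1)=0 G2=0(const) G3=G3|G4=1|0=1 G4=G0=1 -> 10011
Step 3: G0=G1|G2=0|0=0 G1=(0+1>=1)=1 G2=0(const) G3=G3|G4=1|1=1 G4=G0=1 -> 01011
Step 4: G0=G1|G2=1|0=1 G1=(0+1>=1)=1 G2=0(const) G3=G3|G4=1|1=1 G4=G0=0 -> 11010
State from step 4 equals state from step 1 -> cycle length 3

Answer: 3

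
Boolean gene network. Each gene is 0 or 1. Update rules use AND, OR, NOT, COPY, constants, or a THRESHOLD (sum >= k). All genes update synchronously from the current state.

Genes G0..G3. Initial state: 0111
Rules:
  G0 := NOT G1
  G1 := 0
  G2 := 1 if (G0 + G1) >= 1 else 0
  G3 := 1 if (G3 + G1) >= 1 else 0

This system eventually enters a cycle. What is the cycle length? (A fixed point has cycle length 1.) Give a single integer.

Step 0: 0111
Step 1: G0=NOT G1=NOT 1=0 G1=0(const) G2=(0+1>=1)=1 G3=(1+1>=1)=1 -> 0011
Step 2: G0=NOT G1=NOT 0=1 G1=0(const) G2=(0+0>=1)=0 G3=(1+0>=1)=1 -> 1001
Step 3: G0=NOT G1=NOT 0=1 G1=0(const) G2=(1+0>=1)=1 G3=(1+0>=1)=1 -> 1011
Step 4: G0=NOT G1=NOT 0=1 G1=0(const) G2=(1+0>=1)=1 G3=(1+0>=1)=1 -> 1011
State from step 4 equals state from step 3 -> cycle length 1

Answer: 1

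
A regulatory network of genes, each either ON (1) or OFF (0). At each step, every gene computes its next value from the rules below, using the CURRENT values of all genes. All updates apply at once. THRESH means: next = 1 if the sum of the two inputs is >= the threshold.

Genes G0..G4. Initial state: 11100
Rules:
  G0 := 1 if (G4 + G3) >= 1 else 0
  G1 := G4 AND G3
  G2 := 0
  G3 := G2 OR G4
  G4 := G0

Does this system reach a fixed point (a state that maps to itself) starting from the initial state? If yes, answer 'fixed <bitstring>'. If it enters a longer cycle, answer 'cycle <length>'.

Step 0: 11100
Step 1: G0=(0+0>=1)=0 G1=G4&G3=0&0=0 G2=0(const) G3=G2|G4=1|0=1 G4=G0=1 -> 00011
Step 2: G0=(1+1>=1)=1 G1=G4&G3=1&1=1 G2=0(const) G3=G2|G4=0|1=1 G4=G0=0 -> 11010
Step 3: G0=(0+1>=1)=1 G1=G4&G3=0&1=0 G2=0(const) G3=G2|G4=0|0=0 G4=G0=1 -> 10001
Step 4: G0=(1+0>=1)=1 G1=G4&G3=1&0=0 G2=0(const) G3=G2|G4=0|1=1 G4=G0=1 -> 10011
Step 5: G0=(1+1>=1)=1 G1=G4&G3=1&1=1 G2=0(const) G3=G2|G4=0|1=1 G4=G0=1 -> 11011
Step 6: G0=(1+1>=1)=1 G1=G4&G3=1&1=1 G2=0(const) G3=G2|G4=0|1=1 G4=G0=1 -> 11011
Fixed point reached at step 5: 11011

Answer: fixed 11011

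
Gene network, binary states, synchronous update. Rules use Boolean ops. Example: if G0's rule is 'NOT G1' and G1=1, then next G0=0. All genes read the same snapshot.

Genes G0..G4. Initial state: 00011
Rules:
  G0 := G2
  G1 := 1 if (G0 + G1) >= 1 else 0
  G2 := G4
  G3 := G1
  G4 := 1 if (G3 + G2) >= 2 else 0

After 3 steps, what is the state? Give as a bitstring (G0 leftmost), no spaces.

Step 1: G0=G2=0 G1=(0+0>=1)=0 G2=G4=1 G3=G1=0 G4=(1+0>=2)=0 -> 00100
Step 2: G0=G2=1 G1=(0+0>=1)=0 G2=G4=0 G3=G1=0 G4=(0+1>=2)=0 -> 10000
Step 3: G0=G2=0 G1=(1+0>=1)=1 G2=G4=0 G3=G1=0 G4=(0+0>=2)=0 -> 01000

01000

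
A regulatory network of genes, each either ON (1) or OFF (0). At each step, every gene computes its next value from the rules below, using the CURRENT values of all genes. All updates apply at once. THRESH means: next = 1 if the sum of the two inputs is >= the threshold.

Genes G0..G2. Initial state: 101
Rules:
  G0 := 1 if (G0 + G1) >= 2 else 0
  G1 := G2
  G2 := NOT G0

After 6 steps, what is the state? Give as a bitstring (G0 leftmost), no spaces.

Step 1: G0=(1+0>=2)=0 G1=G2=1 G2=NOT G0=NOT 1=0 -> 010
Step 2: G0=(0+1>=2)=0 G1=G2=0 G2=NOT G0=NOT 0=1 -> 001
Step 3: G0=(0+0>=2)=0 G1=G2=1 G2=NOT G0=NOT 0=1 -> 011
Step 4: G0=(0+1>=2)=0 G1=G2=1 G2=NOT G0=NOT 0=1 -> 011
Step 5: G0=(0+1>=2)=0 G1=G2=1 G2=NOT G0=NOT 0=1 -> 011
Step 6: G0=(0+1>=2)=0 G1=G2=1 G2=NOT G0=NOT 0=1 -> 011

011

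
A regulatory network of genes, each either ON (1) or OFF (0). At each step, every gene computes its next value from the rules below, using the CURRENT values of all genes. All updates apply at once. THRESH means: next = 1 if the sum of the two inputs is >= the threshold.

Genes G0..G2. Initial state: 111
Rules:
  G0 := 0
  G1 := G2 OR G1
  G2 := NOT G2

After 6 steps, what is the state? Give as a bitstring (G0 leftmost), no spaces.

Step 1: G0=0(const) G1=G2|G1=1|1=1 G2=NOT G2=NOT 1=0 -> 010
Step 2: G0=0(const) G1=G2|G1=0|1=1 G2=NOT G2=NOT 0=1 -> 011
Step 3: G0=0(const) G1=G2|G1=1|1=1 G2=NOT G2=NOT 1=0 -> 010
Step 4: G0=0(const) G1=G2|G1=0|1=1 G2=NOT G2=NOT 0=1 -> 011
Step 5: G0=0(const) G1=G2|G1=1|1=1 G2=NOT G2=NOT 1=0 -> 010
Step 6: G0=0(const) G1=G2|G1=0|1=1 G2=NOT G2=NOT 0=1 -> 011

011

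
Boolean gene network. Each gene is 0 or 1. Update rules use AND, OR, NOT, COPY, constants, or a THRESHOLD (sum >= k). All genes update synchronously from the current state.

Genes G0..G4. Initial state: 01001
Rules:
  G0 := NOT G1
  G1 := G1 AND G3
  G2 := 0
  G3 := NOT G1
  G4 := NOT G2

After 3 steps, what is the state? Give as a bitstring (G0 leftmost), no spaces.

Step 1: G0=NOT G1=NOT 1=0 G1=G1&G3=1&0=0 G2=0(const) G3=NOT G1=NOT 1=0 G4=NOT G2=NOT 0=1 -> 00001
Step 2: G0=NOT G1=NOT 0=1 G1=G1&G3=0&0=0 G2=0(const) G3=NOT G1=NOT 0=1 G4=NOT G2=NOT 0=1 -> 10011
Step 3: G0=NOT G1=NOT 0=1 G1=G1&G3=0&1=0 G2=0(const) G3=NOT G1=NOT 0=1 G4=NOT G2=NOT 0=1 -> 10011

10011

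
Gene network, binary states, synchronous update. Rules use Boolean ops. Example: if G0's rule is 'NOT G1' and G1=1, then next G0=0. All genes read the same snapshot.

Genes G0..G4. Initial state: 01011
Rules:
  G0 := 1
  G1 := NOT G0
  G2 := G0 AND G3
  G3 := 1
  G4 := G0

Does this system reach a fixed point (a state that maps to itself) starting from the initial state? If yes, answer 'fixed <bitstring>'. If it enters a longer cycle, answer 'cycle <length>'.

Answer: fixed 10111

Derivation:
Step 0: 01011
Step 1: G0=1(const) G1=NOT G0=NOT 0=1 G2=G0&G3=0&1=0 G3=1(const) G4=G0=0 -> 11010
Step 2: G0=1(const) G1=NOT G0=NOT 1=0 G2=G0&G3=1&1=1 G3=1(const) G4=G0=1 -> 10111
Step 3: G0=1(const) G1=NOT G0=NOT 1=0 G2=G0&G3=1&1=1 G3=1(const) G4=G0=1 -> 10111
Fixed point reached at step 2: 10111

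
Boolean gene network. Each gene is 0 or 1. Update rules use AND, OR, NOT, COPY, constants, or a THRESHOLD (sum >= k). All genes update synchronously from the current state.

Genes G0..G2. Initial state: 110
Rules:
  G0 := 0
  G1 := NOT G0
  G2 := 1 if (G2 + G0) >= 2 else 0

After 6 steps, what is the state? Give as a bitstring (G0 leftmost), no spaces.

Step 1: G0=0(const) G1=NOT G0=NOT 1=0 G2=(0+1>=2)=0 -> 000
Step 2: G0=0(const) G1=NOT G0=NOT 0=1 G2=(0+0>=2)=0 -> 010
Step 3: G0=0(const) G1=NOT G0=NOT 0=1 G2=(0+0>=2)=0 -> 010
Step 4: G0=0(const) G1=NOT G0=NOT 0=1 G2=(0+0>=2)=0 -> 010
Step 5: G0=0(const) G1=NOT G0=NOT 0=1 G2=(0+0>=2)=0 -> 010
Step 6: G0=0(const) G1=NOT G0=NOT 0=1 G2=(0+0>=2)=0 -> 010

010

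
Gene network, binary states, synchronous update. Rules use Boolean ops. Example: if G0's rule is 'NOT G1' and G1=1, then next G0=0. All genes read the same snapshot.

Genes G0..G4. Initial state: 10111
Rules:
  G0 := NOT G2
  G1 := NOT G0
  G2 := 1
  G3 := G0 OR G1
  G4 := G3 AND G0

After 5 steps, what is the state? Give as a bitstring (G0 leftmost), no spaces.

Step 1: G0=NOT G2=NOT 1=0 G1=NOT G0=NOT 1=0 G2=1(const) G3=G0|G1=1|0=1 G4=G3&G0=1&1=1 -> 00111
Step 2: G0=NOT G2=NOT 1=0 G1=NOT G0=NOT 0=1 G2=1(const) G3=G0|G1=0|0=0 G4=G3&G0=1&0=0 -> 01100
Step 3: G0=NOT G2=NOT 1=0 G1=NOT G0=NOT 0=1 G2=1(const) G3=G0|G1=0|1=1 G4=G3&G0=0&0=0 -> 01110
Step 4: G0=NOT G2=NOT 1=0 G1=NOT G0=NOT 0=1 G2=1(const) G3=G0|G1=0|1=1 G4=G3&G0=1&0=0 -> 01110
Step 5: G0=NOT G2=NOT 1=0 G1=NOT G0=NOT 0=1 G2=1(const) G3=G0|G1=0|1=1 G4=G3&G0=1&0=0 -> 01110

01110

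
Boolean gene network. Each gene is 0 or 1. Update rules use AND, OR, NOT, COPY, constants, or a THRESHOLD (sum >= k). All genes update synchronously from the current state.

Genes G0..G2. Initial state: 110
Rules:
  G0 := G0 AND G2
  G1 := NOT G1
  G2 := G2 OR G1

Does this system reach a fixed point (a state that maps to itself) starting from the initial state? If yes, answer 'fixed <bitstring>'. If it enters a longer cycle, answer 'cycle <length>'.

Answer: cycle 2

Derivation:
Step 0: 110
Step 1: G0=G0&G2=1&0=0 G1=NOT G1=NOT 1=0 G2=G2|G1=0|1=1 -> 001
Step 2: G0=G0&G2=0&1=0 G1=NOT G1=NOT 0=1 G2=G2|G1=1|0=1 -> 011
Step 3: G0=G0&G2=0&1=0 G1=NOT G1=NOT 1=0 G2=G2|G1=1|1=1 -> 001
Cycle of length 2 starting at step 1 -> no fixed point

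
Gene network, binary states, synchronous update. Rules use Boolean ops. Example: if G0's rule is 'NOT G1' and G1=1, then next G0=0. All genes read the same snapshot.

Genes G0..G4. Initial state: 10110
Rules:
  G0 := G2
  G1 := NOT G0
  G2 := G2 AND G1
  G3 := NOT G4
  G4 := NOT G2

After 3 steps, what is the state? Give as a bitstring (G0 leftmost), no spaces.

Step 1: G0=G2=1 G1=NOT G0=NOT 1=0 G2=G2&G1=1&0=0 G3=NOT G4=NOT 0=1 G4=NOT G2=NOT 1=0 -> 10010
Step 2: G0=G2=0 G1=NOT G0=NOT 1=0 G2=G2&G1=0&0=0 G3=NOT G4=NOT 0=1 G4=NOT G2=NOT 0=1 -> 00011
Step 3: G0=G2=0 G1=NOT G0=NOT 0=1 G2=G2&G1=0&0=0 G3=NOT G4=NOT 1=0 G4=NOT G2=NOT 0=1 -> 01001

01001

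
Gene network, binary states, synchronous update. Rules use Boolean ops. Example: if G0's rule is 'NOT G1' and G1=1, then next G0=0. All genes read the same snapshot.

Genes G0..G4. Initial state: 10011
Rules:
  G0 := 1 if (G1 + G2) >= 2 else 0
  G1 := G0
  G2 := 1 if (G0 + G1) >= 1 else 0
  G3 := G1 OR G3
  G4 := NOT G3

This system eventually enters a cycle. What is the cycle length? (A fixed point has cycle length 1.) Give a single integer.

Answer: 2

Derivation:
Step 0: 10011
Step 1: G0=(0+0>=2)=0 G1=G0=1 G2=(1+0>=1)=1 G3=G1|G3=0|1=1 G4=NOT G3=NOT 1=0 -> 01110
Step 2: G0=(1+1>=2)=1 G1=G0=0 G2=(0+1>=1)=1 G3=G1|G3=1|1=1 G4=NOT G3=NOT 1=0 -> 10110
Step 3: G0=(0+1>=2)=0 G1=G0=1 G2=(1+0>=1)=1 G3=G1|G3=0|1=1 G4=NOT G3=NOT 1=0 -> 01110
State from step 3 equals state from step 1 -> cycle length 2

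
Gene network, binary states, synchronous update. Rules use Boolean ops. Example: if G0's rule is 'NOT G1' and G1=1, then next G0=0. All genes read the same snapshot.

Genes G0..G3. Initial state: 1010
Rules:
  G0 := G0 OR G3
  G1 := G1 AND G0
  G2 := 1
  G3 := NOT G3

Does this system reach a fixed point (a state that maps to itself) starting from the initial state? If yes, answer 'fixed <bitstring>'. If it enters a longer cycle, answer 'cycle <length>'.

Answer: cycle 2

Derivation:
Step 0: 1010
Step 1: G0=G0|G3=1|0=1 G1=G1&G0=0&1=0 G2=1(const) G3=NOT G3=NOT 0=1 -> 1011
Step 2: G0=G0|G3=1|1=1 G1=G1&G0=0&1=0 G2=1(const) G3=NOT G3=NOT 1=0 -> 1010
Cycle of length 2 starting at step 0 -> no fixed point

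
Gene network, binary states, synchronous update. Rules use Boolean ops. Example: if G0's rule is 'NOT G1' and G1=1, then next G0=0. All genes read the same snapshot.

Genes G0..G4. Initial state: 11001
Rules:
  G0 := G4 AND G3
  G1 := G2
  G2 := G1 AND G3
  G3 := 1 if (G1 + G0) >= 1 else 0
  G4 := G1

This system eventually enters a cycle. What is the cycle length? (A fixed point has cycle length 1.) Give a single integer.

Step 0: 11001
Step 1: G0=G4&G3=1&0=0 G1=G2=0 G2=G1&G3=1&0=0 G3=(1+1>=1)=1 G4=G1=1 -> 00011
Step 2: G0=G4&G3=1&1=1 G1=G2=0 G2=G1&G3=0&1=0 G3=(0+0>=1)=0 G4=G1=0 -> 10000
Step 3: G0=G4&G3=0&0=0 G1=G2=0 G2=G1&G3=0&0=0 G3=(0+1>=1)=1 G4=G1=0 -> 00010
Step 4: G0=G4&G3=0&1=0 G1=G2=0 G2=G1&G3=0&1=0 G3=(0+0>=1)=0 G4=G1=0 -> 00000
Step 5: G0=G4&G3=0&0=0 G1=G2=0 G2=G1&G3=0&0=0 G3=(0+0>=1)=0 G4=G1=0 -> 00000
State from step 5 equals state from step 4 -> cycle length 1

Answer: 1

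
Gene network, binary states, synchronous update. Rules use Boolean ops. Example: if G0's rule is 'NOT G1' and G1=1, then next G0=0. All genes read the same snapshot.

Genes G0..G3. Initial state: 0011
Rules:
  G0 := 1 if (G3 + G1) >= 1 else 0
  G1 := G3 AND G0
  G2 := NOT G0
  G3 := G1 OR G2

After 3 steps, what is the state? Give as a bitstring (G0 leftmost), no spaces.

Step 1: G0=(1+0>=1)=1 G1=G3&G0=1&0=0 G2=NOT G0=NOT 0=1 G3=G1|G2=0|1=1 -> 1011
Step 2: G0=(1+0>=1)=1 G1=G3&G0=1&1=1 G2=NOT G0=NOT 1=0 G3=G1|G2=0|1=1 -> 1101
Step 3: G0=(1+1>=1)=1 G1=G3&G0=1&1=1 G2=NOT G0=NOT 1=0 G3=G1|G2=1|0=1 -> 1101

1101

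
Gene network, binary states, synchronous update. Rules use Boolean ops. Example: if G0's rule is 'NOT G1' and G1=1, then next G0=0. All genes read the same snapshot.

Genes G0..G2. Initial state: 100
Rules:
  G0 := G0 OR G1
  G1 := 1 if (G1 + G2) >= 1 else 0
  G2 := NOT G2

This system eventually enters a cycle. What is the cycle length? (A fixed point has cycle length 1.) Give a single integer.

Step 0: 100
Step 1: G0=G0|G1=1|0=1 G1=(0+0>=1)=0 G2=NOT G2=NOT 0=1 -> 101
Step 2: G0=G0|G1=1|0=1 G1=(0+1>=1)=1 G2=NOT G2=NOT 1=0 -> 110
Step 3: G0=G0|G1=1|1=1 G1=(1+0>=1)=1 G2=NOT G2=NOT 0=1 -> 111
Step 4: G0=G0|G1=1|1=1 G1=(1+1>=1)=1 G2=NOT G2=NOT 1=0 -> 110
State from step 4 equals state from step 2 -> cycle length 2

Answer: 2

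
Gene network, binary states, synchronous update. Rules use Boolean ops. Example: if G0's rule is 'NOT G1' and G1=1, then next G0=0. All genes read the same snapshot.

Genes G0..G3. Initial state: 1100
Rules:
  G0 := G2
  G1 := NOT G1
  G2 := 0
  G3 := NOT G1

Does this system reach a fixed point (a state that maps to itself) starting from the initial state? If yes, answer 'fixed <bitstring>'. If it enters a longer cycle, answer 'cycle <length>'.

Step 0: 1100
Step 1: G0=G2=0 G1=NOT G1=NOT 1=0 G2=0(const) G3=NOT G1=NOT 1=0 -> 0000
Step 2: G0=G2=0 G1=NOT G1=NOT 0=1 G2=0(const) G3=NOT G1=NOT 0=1 -> 0101
Step 3: G0=G2=0 G1=NOT G1=NOT 1=0 G2=0(const) G3=NOT G1=NOT 1=0 -> 0000
Cycle of length 2 starting at step 1 -> no fixed point

Answer: cycle 2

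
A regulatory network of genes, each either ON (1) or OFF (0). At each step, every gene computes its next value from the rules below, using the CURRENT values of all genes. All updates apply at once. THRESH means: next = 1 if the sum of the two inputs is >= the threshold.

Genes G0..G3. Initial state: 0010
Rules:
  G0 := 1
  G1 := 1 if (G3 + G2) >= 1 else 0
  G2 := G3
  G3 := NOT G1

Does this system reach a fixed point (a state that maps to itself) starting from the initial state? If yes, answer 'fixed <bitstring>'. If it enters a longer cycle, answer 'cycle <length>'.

Answer: cycle 5

Derivation:
Step 0: 0010
Step 1: G0=1(const) G1=(0+1>=1)=1 G2=G3=0 G3=NOT G1=NOT 0=1 -> 1101
Step 2: G0=1(const) G1=(1+0>=1)=1 G2=G3=1 G3=NOT G1=NOT 1=0 -> 1110
Step 3: G0=1(const) G1=(0+1>=1)=1 G2=G3=0 G3=NOT G1=NOT 1=0 -> 1100
Step 4: G0=1(const) G1=(0+0>=1)=0 G2=G3=0 G3=NOT G1=NOT 1=0 -> 1000
Step 5: G0=1(const) G1=(0+0>=1)=0 G2=G3=0 G3=NOT G1=NOT 0=1 -> 1001
Step 6: G0=1(const) G1=(1+0>=1)=1 G2=G3=1 G3=NOT G1=NOT 0=1 -> 1111
Step 7: G0=1(const) G1=(1+1>=1)=1 G2=G3=1 G3=NOT G1=NOT 1=0 -> 1110
Cycle of length 5 starting at step 2 -> no fixed point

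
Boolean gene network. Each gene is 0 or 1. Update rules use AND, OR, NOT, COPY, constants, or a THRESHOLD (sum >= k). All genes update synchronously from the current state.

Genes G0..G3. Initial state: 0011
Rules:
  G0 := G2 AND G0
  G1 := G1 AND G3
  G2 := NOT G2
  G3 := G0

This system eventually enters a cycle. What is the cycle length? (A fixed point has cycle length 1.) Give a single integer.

Step 0: 0011
Step 1: G0=G2&G0=1&0=0 G1=G1&G3=0&1=0 G2=NOT G2=NOT 1=0 G3=G0=0 -> 0000
Step 2: G0=G2&G0=0&0=0 G1=G1&G3=0&0=0 G2=NOT G2=NOT 0=1 G3=G0=0 -> 0010
Step 3: G0=G2&G0=1&0=0 G1=G1&G3=0&0=0 G2=NOT G2=NOT 1=0 G3=G0=0 -> 0000
State from step 3 equals state from step 1 -> cycle length 2

Answer: 2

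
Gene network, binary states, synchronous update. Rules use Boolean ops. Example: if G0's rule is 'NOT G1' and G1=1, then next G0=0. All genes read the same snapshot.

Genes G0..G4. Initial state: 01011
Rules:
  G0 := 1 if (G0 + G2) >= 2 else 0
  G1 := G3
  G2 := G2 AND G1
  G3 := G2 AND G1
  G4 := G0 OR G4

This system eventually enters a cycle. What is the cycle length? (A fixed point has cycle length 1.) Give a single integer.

Answer: 1

Derivation:
Step 0: 01011
Step 1: G0=(0+0>=2)=0 G1=G3=1 G2=G2&G1=0&1=0 G3=G2&G1=0&1=0 G4=G0|G4=0|1=1 -> 01001
Step 2: G0=(0+0>=2)=0 G1=G3=0 G2=G2&G1=0&1=0 G3=G2&G1=0&1=0 G4=G0|G4=0|1=1 -> 00001
Step 3: G0=(0+0>=2)=0 G1=G3=0 G2=G2&G1=0&0=0 G3=G2&G1=0&0=0 G4=G0|G4=0|1=1 -> 00001
State from step 3 equals state from step 2 -> cycle length 1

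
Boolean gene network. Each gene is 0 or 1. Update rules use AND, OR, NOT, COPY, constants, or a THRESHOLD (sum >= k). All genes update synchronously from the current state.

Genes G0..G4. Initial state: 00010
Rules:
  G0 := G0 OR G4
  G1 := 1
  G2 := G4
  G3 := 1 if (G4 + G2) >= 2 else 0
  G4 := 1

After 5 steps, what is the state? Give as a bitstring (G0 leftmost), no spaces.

Step 1: G0=G0|G4=0|0=0 G1=1(const) G2=G4=0 G3=(0+0>=2)=0 G4=1(const) -> 01001
Step 2: G0=G0|G4=0|1=1 G1=1(const) G2=G4=1 G3=(1+0>=2)=0 G4=1(const) -> 11101
Step 3: G0=G0|G4=1|1=1 G1=1(const) G2=G4=1 G3=(1+1>=2)=1 G4=1(const) -> 11111
Step 4: G0=G0|G4=1|1=1 G1=1(const) G2=G4=1 G3=(1+1>=2)=1 G4=1(const) -> 11111
Step 5: G0=G0|G4=1|1=1 G1=1(const) G2=G4=1 G3=(1+1>=2)=1 G4=1(const) -> 11111

11111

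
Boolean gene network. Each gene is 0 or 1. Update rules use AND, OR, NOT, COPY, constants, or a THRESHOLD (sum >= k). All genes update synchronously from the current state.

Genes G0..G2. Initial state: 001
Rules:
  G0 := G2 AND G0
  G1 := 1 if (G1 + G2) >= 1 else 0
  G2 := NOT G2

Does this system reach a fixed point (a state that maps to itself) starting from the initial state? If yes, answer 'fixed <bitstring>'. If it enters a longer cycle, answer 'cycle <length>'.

Step 0: 001
Step 1: G0=G2&G0=1&0=0 G1=(0+1>=1)=1 G2=NOT G2=NOT 1=0 -> 010
Step 2: G0=G2&G0=0&0=0 G1=(1+0>=1)=1 G2=NOT G2=NOT 0=1 -> 011
Step 3: G0=G2&G0=1&0=0 G1=(1+1>=1)=1 G2=NOT G2=NOT 1=0 -> 010
Cycle of length 2 starting at step 1 -> no fixed point

Answer: cycle 2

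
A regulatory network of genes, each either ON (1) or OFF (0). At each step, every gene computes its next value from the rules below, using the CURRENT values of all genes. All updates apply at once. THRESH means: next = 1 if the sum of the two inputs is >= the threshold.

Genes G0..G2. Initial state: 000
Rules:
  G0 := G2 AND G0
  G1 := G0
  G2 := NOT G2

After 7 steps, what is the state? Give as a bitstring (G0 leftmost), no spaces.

Step 1: G0=G2&G0=0&0=0 G1=G0=0 G2=NOT G2=NOT 0=1 -> 001
Step 2: G0=G2&G0=1&0=0 G1=G0=0 G2=NOT G2=NOT 1=0 -> 000
Step 3: G0=G2&G0=0&0=0 G1=G0=0 G2=NOT G2=NOT 0=1 -> 001
Step 4: G0=G2&G0=1&0=0 G1=G0=0 G2=NOT G2=NOT 1=0 -> 000
Step 5: G0=G2&G0=0&0=0 G1=G0=0 G2=NOT G2=NOT 0=1 -> 001
Step 6: G0=G2&G0=1&0=0 G1=G0=0 G2=NOT G2=NOT 1=0 -> 000
Step 7: G0=G2&G0=0&0=0 G1=G0=0 G2=NOT G2=NOT 0=1 -> 001

001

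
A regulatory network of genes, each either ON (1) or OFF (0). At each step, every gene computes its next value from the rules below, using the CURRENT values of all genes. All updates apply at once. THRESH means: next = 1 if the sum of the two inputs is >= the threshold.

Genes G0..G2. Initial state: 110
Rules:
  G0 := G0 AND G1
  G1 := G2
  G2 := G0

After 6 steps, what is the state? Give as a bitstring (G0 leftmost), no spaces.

Step 1: G0=G0&G1=1&1=1 G1=G2=0 G2=G0=1 -> 101
Step 2: G0=G0&G1=1&0=0 G1=G2=1 G2=G0=1 -> 011
Step 3: G0=G0&G1=0&1=0 G1=G2=1 G2=G0=0 -> 010
Step 4: G0=G0&G1=0&1=0 G1=G2=0 G2=G0=0 -> 000
Step 5: G0=G0&G1=0&0=0 G1=G2=0 G2=G0=0 -> 000
Step 6: G0=G0&G1=0&0=0 G1=G2=0 G2=G0=0 -> 000

000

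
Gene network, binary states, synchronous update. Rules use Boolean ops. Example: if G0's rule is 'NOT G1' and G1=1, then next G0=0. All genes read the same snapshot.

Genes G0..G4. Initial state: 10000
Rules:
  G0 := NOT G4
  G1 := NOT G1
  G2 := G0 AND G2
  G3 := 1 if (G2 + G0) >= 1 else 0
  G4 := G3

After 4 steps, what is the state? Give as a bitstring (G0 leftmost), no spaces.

Step 1: G0=NOT G4=NOT 0=1 G1=NOT G1=NOT 0=1 G2=G0&G2=1&0=0 G3=(0+1>=1)=1 G4=G3=0 -> 11010
Step 2: G0=NOT G4=NOT 0=1 G1=NOT G1=NOT 1=0 G2=G0&G2=1&0=0 G3=(0+1>=1)=1 G4=G3=1 -> 10011
Step 3: G0=NOT G4=NOT 1=0 G1=NOT G1=NOT 0=1 G2=G0&G2=1&0=0 G3=(0+1>=1)=1 G4=G3=1 -> 01011
Step 4: G0=NOT G4=NOT 1=0 G1=NOT G1=NOT 1=0 G2=G0&G2=0&0=0 G3=(0+0>=1)=0 G4=G3=1 -> 00001

00001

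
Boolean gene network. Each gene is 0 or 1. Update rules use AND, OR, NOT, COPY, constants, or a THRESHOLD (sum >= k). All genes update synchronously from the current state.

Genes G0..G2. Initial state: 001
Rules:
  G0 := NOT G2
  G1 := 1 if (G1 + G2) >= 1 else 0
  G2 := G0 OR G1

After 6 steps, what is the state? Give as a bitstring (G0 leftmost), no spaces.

Step 1: G0=NOT G2=NOT 1=0 G1=(0+1>=1)=1 G2=G0|G1=0|0=0 -> 010
Step 2: G0=NOT G2=NOT 0=1 G1=(1+0>=1)=1 G2=G0|G1=0|1=1 -> 111
Step 3: G0=NOT G2=NOT 1=0 G1=(1+1>=1)=1 G2=G0|G1=1|1=1 -> 011
Step 4: G0=NOT G2=NOT 1=0 G1=(1+1>=1)=1 G2=G0|G1=0|1=1 -> 011
Step 5: G0=NOT G2=NOT 1=0 G1=(1+1>=1)=1 G2=G0|G1=0|1=1 -> 011
Step 6: G0=NOT G2=NOT 1=0 G1=(1+1>=1)=1 G2=G0|G1=0|1=1 -> 011

011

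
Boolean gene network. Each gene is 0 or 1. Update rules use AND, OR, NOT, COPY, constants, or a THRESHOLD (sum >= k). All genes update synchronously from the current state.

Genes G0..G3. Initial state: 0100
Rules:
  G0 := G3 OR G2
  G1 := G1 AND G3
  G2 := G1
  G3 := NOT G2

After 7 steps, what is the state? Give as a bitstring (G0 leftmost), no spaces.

Step 1: G0=G3|G2=0|0=0 G1=G1&G3=1&0=0 G2=G1=1 G3=NOT G2=NOT 0=1 -> 0011
Step 2: G0=G3|G2=1|1=1 G1=G1&G3=0&1=0 G2=G1=0 G3=NOT G2=NOT 1=0 -> 1000
Step 3: G0=G3|G2=0|0=0 G1=G1&G3=0&0=0 G2=G1=0 G3=NOT G2=NOT 0=1 -> 0001
Step 4: G0=G3|G2=1|0=1 G1=G1&G3=0&1=0 G2=G1=0 G3=NOT G2=NOT 0=1 -> 1001
Step 5: G0=G3|G2=1|0=1 G1=G1&G3=0&1=0 G2=G1=0 G3=NOT G2=NOT 0=1 -> 1001
Step 6: G0=G3|G2=1|0=1 G1=G1&G3=0&1=0 G2=G1=0 G3=NOT G2=NOT 0=1 -> 1001
Step 7: G0=G3|G2=1|0=1 G1=G1&G3=0&1=0 G2=G1=0 G3=NOT G2=NOT 0=1 -> 1001

1001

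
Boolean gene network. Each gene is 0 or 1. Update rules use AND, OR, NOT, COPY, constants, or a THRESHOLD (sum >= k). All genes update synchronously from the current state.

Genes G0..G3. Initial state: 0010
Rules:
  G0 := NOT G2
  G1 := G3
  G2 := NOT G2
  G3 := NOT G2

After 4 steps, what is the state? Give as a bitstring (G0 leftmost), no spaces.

Step 1: G0=NOT G2=NOT 1=0 G1=G3=0 G2=NOT G2=NOT 1=0 G3=NOT G2=NOT 1=0 -> 0000
Step 2: G0=NOT G2=NOT 0=1 G1=G3=0 G2=NOT G2=NOT 0=1 G3=NOT G2=NOT 0=1 -> 1011
Step 3: G0=NOT G2=NOT 1=0 G1=G3=1 G2=NOT G2=NOT 1=0 G3=NOT G2=NOT 1=0 -> 0100
Step 4: G0=NOT G2=NOT 0=1 G1=G3=0 G2=NOT G2=NOT 0=1 G3=NOT G2=NOT 0=1 -> 1011

1011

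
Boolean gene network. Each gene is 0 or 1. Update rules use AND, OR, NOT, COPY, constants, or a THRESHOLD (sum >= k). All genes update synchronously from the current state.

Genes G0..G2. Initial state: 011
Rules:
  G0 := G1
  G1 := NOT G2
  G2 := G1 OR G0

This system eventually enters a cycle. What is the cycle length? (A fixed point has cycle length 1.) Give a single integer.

Answer: 5

Derivation:
Step 0: 011
Step 1: G0=G1=1 G1=NOT G2=NOT 1=0 G2=G1|G0=1|0=1 -> 101
Step 2: G0=G1=0 G1=NOT G2=NOT 1=0 G2=G1|G0=0|1=1 -> 001
Step 3: G0=G1=0 G1=NOT G2=NOT 1=0 G2=G1|G0=0|0=0 -> 000
Step 4: G0=G1=0 G1=NOT G2=NOT 0=1 G2=G1|G0=0|0=0 -> 010
Step 5: G0=G1=1 G1=NOT G2=NOT 0=1 G2=G1|G0=1|0=1 -> 111
Step 6: G0=G1=1 G1=NOT G2=NOT 1=0 G2=G1|G0=1|1=1 -> 101
State from step 6 equals state from step 1 -> cycle length 5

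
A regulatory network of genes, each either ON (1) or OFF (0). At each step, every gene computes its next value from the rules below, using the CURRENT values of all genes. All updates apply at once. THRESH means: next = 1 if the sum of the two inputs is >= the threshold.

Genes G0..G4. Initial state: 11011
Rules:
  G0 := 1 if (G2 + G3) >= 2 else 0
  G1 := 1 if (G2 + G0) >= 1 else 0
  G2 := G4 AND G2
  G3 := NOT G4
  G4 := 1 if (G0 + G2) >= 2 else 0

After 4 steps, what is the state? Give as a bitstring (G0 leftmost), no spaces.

Step 1: G0=(0+1>=2)=0 G1=(0+1>=1)=1 G2=G4&G2=1&0=0 G3=NOT G4=NOT 1=0 G4=(1+0>=2)=0 -> 01000
Step 2: G0=(0+0>=2)=0 G1=(0+0>=1)=0 G2=G4&G2=0&0=0 G3=NOT G4=NOT 0=1 G4=(0+0>=2)=0 -> 00010
Step 3: G0=(0+1>=2)=0 G1=(0+0>=1)=0 G2=G4&G2=0&0=0 G3=NOT G4=NOT 0=1 G4=(0+0>=2)=0 -> 00010
Step 4: G0=(0+1>=2)=0 G1=(0+0>=1)=0 G2=G4&G2=0&0=0 G3=NOT G4=NOT 0=1 G4=(0+0>=2)=0 -> 00010

00010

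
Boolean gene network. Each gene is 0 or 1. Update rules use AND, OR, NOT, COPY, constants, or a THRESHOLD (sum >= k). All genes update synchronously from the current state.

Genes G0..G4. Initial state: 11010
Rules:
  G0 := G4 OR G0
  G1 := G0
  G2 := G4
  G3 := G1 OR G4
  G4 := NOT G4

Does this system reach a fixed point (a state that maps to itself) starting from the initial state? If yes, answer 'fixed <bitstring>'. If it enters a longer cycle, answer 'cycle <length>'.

Answer: cycle 2

Derivation:
Step 0: 11010
Step 1: G0=G4|G0=0|1=1 G1=G0=1 G2=G4=0 G3=G1|G4=1|0=1 G4=NOT G4=NOT 0=1 -> 11011
Step 2: G0=G4|G0=1|1=1 G1=G0=1 G2=G4=1 G3=G1|G4=1|1=1 G4=NOT G4=NOT 1=0 -> 11110
Step 3: G0=G4|G0=0|1=1 G1=G0=1 G2=G4=0 G3=G1|G4=1|0=1 G4=NOT G4=NOT 0=1 -> 11011
Cycle of length 2 starting at step 1 -> no fixed point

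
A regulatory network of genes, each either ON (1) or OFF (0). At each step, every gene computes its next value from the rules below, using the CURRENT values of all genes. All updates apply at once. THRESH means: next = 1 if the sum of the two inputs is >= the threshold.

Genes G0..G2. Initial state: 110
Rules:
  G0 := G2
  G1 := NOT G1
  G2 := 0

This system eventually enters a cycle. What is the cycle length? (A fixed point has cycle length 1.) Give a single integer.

Answer: 2

Derivation:
Step 0: 110
Step 1: G0=G2=0 G1=NOT G1=NOT 1=0 G2=0(const) -> 000
Step 2: G0=G2=0 G1=NOT G1=NOT 0=1 G2=0(const) -> 010
Step 3: G0=G2=0 G1=NOT G1=NOT 1=0 G2=0(const) -> 000
State from step 3 equals state from step 1 -> cycle length 2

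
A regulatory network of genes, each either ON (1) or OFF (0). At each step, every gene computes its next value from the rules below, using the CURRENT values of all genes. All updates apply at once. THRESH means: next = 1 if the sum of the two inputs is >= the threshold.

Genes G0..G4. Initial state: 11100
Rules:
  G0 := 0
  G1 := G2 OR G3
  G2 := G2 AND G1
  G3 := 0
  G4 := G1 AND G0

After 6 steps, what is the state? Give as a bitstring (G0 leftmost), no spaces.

Step 1: G0=0(const) G1=G2|G3=1|0=1 G2=G2&G1=1&1=1 G3=0(const) G4=G1&G0=1&1=1 -> 01101
Step 2: G0=0(const) G1=G2|G3=1|0=1 G2=G2&G1=1&1=1 G3=0(const) G4=G1&G0=1&0=0 -> 01100
Step 3: G0=0(const) G1=G2|G3=1|0=1 G2=G2&G1=1&1=1 G3=0(const) G4=G1&G0=1&0=0 -> 01100
Step 4: G0=0(const) G1=G2|G3=1|0=1 G2=G2&G1=1&1=1 G3=0(const) G4=G1&G0=1&0=0 -> 01100
Step 5: G0=0(const) G1=G2|G3=1|0=1 G2=G2&G1=1&1=1 G3=0(const) G4=G1&G0=1&0=0 -> 01100
Step 6: G0=0(const) G1=G2|G3=1|0=1 G2=G2&G1=1&1=1 G3=0(const) G4=G1&G0=1&0=0 -> 01100

01100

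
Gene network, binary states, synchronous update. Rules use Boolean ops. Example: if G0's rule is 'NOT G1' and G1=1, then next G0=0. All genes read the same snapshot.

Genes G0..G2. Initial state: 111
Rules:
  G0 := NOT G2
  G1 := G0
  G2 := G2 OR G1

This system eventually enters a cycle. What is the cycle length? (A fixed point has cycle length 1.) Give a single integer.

Step 0: 111
Step 1: G0=NOT G2=NOT 1=0 G1=G0=1 G2=G2|G1=1|1=1 -> 011
Step 2: G0=NOT G2=NOT 1=0 G1=G0=0 G2=G2|G1=1|1=1 -> 001
Step 3: G0=NOT G2=NOT 1=0 G1=G0=0 G2=G2|G1=1|0=1 -> 001
State from step 3 equals state from step 2 -> cycle length 1

Answer: 1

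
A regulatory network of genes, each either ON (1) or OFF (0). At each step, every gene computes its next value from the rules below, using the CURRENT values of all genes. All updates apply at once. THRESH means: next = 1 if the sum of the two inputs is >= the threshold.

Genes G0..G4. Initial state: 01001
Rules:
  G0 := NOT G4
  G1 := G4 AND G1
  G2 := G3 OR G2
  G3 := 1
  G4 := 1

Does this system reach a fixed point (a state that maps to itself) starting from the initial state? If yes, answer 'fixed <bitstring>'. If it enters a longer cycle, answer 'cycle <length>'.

Step 0: 01001
Step 1: G0=NOT G4=NOT 1=0 G1=G4&G1=1&1=1 G2=G3|G2=0|0=0 G3=1(const) G4=1(const) -> 01011
Step 2: G0=NOT G4=NOT 1=0 G1=G4&G1=1&1=1 G2=G3|G2=1|0=1 G3=1(const) G4=1(const) -> 01111
Step 3: G0=NOT G4=NOT 1=0 G1=G4&G1=1&1=1 G2=G3|G2=1|1=1 G3=1(const) G4=1(const) -> 01111
Fixed point reached at step 2: 01111

Answer: fixed 01111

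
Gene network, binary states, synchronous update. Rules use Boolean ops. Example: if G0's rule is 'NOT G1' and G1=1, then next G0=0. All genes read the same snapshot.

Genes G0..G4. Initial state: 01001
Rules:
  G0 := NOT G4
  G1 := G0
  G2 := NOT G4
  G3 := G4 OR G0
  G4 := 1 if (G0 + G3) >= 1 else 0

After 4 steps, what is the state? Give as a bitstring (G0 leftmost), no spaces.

Step 1: G0=NOT G4=NOT 1=0 G1=G0=0 G2=NOT G4=NOT 1=0 G3=G4|G0=1|0=1 G4=(0+0>=1)=0 -> 00010
Step 2: G0=NOT G4=NOT 0=1 G1=G0=0 G2=NOT G4=NOT 0=1 G3=G4|G0=0|0=0 G4=(0+1>=1)=1 -> 10101
Step 3: G0=NOT G4=NOT 1=0 G1=G0=1 G2=NOT G4=NOT 1=0 G3=G4|G0=1|1=1 G4=(1+0>=1)=1 -> 01011
Step 4: G0=NOT G4=NOT 1=0 G1=G0=0 G2=NOT G4=NOT 1=0 G3=G4|G0=1|0=1 G4=(0+1>=1)=1 -> 00011

00011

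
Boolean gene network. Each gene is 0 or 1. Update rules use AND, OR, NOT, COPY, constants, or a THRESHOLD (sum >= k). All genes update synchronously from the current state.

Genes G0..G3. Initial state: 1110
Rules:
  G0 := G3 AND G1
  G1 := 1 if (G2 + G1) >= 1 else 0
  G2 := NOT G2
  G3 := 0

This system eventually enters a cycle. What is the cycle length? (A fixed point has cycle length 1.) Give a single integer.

Answer: 2

Derivation:
Step 0: 1110
Step 1: G0=G3&G1=0&1=0 G1=(1+1>=1)=1 G2=NOT G2=NOT 1=0 G3=0(const) -> 0100
Step 2: G0=G3&G1=0&1=0 G1=(0+1>=1)=1 G2=NOT G2=NOT 0=1 G3=0(const) -> 0110
Step 3: G0=G3&G1=0&1=0 G1=(1+1>=1)=1 G2=NOT G2=NOT 1=0 G3=0(const) -> 0100
State from step 3 equals state from step 1 -> cycle length 2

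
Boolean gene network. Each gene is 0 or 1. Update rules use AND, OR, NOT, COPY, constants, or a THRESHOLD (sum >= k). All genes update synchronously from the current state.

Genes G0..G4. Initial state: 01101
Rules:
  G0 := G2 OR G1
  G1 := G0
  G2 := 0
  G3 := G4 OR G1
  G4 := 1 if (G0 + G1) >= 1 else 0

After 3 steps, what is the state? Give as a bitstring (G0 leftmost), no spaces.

Step 1: G0=G2|G1=1|1=1 G1=G0=0 G2=0(const) G3=G4|G1=1|1=1 G4=(0+1>=1)=1 -> 10011
Step 2: G0=G2|G1=0|0=0 G1=G0=1 G2=0(const) G3=G4|G1=1|0=1 G4=(1+0>=1)=1 -> 01011
Step 3: G0=G2|G1=0|1=1 G1=G0=0 G2=0(const) G3=G4|G1=1|1=1 G4=(0+1>=1)=1 -> 10011

10011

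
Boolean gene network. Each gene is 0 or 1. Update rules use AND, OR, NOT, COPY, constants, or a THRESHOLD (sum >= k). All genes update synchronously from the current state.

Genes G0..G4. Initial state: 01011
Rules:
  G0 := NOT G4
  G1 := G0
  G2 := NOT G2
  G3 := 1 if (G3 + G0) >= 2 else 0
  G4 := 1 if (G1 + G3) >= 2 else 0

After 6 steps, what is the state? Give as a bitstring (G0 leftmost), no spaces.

Step 1: G0=NOT G4=NOT 1=0 G1=G0=0 G2=NOT G2=NOT 0=1 G3=(1+0>=2)=0 G4=(1+1>=2)=1 -> 00101
Step 2: G0=NOT G4=NOT 1=0 G1=G0=0 G2=NOT G2=NOT 1=0 G3=(0+0>=2)=0 G4=(0+0>=2)=0 -> 00000
Step 3: G0=NOT G4=NOT 0=1 G1=G0=0 G2=NOT G2=NOT 0=1 G3=(0+0>=2)=0 G4=(0+0>=2)=0 -> 10100
Step 4: G0=NOT G4=NOT 0=1 G1=G0=1 G2=NOT G2=NOT 1=0 G3=(0+1>=2)=0 G4=(0+0>=2)=0 -> 11000
Step 5: G0=NOT G4=NOT 0=1 G1=G0=1 G2=NOT G2=NOT 0=1 G3=(0+1>=2)=0 G4=(1+0>=2)=0 -> 11100
Step 6: G0=NOT G4=NOT 0=1 G1=G0=1 G2=NOT G2=NOT 1=0 G3=(0+1>=2)=0 G4=(1+0>=2)=0 -> 11000

11000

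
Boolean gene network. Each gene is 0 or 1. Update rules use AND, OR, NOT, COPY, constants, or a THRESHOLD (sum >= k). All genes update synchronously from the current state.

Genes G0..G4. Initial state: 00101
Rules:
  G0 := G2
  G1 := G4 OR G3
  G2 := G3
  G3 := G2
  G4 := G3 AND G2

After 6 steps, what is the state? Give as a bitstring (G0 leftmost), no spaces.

Step 1: G0=G2=1 G1=G4|G3=1|0=1 G2=G3=0 G3=G2=1 G4=G3&G2=0&1=0 -> 11010
Step 2: G0=G2=0 G1=G4|G3=0|1=1 G2=G3=1 G3=G2=0 G4=G3&G2=1&0=0 -> 01100
Step 3: G0=G2=1 G1=G4|G3=0|0=0 G2=G3=0 G3=G2=1 G4=G3&G2=0&1=0 -> 10010
Step 4: G0=G2=0 G1=G4|G3=0|1=1 G2=G3=1 G3=G2=0 G4=G3&G2=1&0=0 -> 01100
Step 5: G0=G2=1 G1=G4|G3=0|0=0 G2=G3=0 G3=G2=1 G4=G3&G2=0&1=0 -> 10010
Step 6: G0=G2=0 G1=G4|G3=0|1=1 G2=G3=1 G3=G2=0 G4=G3&G2=1&0=0 -> 01100

01100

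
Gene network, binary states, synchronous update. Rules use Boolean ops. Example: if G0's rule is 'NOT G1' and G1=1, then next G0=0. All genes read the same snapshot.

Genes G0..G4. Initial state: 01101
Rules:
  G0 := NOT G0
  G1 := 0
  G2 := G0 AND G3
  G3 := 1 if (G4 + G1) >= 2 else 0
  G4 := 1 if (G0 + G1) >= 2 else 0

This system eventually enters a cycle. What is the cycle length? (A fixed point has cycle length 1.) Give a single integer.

Step 0: 01101
Step 1: G0=NOT G0=NOT 0=1 G1=0(const) G2=G0&G3=0&0=0 G3=(1+1>=2)=1 G4=(0+1>=2)=0 -> 10010
Step 2: G0=NOT G0=NOT 1=0 G1=0(const) G2=G0&G3=1&1=1 G3=(0+0>=2)=0 G4=(1+0>=2)=0 -> 00100
Step 3: G0=NOT G0=NOT 0=1 G1=0(const) G2=G0&G3=0&0=0 G3=(0+0>=2)=0 G4=(0+0>=2)=0 -> 10000
Step 4: G0=NOT G0=NOT 1=0 G1=0(const) G2=G0&G3=1&0=0 G3=(0+0>=2)=0 G4=(1+0>=2)=0 -> 00000
Step 5: G0=NOT G0=NOT 0=1 G1=0(const) G2=G0&G3=0&0=0 G3=(0+0>=2)=0 G4=(0+0>=2)=0 -> 10000
State from step 5 equals state from step 3 -> cycle length 2

Answer: 2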